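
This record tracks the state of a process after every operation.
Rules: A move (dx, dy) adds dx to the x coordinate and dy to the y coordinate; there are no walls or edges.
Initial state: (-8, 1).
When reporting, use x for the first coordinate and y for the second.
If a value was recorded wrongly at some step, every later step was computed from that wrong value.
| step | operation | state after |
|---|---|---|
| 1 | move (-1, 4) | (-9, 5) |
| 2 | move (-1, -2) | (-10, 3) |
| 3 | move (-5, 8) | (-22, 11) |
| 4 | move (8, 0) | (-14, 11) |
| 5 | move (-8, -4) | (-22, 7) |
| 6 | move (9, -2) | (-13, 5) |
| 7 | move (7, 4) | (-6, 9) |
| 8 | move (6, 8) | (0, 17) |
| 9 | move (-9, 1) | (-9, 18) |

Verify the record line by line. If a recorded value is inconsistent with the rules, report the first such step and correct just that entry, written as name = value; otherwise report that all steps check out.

step 1: x = -8 + (-1) = -9, y = 1 + (4) = 5 -> confirmed correct
step 2: x = -9 + (-1) = -10, y = 5 + (-2) = 3 -> exactly as logged
step 3: x = -10 + (-5) = -15, y = 3 + (8) = 11 -> the record has a different value
Conclusion: step 3 carries the first error; the entry should be x = -15.

step 3, x = -15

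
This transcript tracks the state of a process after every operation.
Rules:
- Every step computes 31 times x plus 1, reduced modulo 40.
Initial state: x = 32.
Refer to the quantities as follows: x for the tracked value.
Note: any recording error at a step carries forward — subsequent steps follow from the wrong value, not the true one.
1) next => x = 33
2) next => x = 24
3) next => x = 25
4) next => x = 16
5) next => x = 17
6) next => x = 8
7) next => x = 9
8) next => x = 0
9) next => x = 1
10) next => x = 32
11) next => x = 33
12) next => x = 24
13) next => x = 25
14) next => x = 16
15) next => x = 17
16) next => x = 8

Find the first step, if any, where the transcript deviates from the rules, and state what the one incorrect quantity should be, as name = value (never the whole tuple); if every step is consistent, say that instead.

no error

1. x = (31*32 + 1) mod 40 = 33 (consistent with the transcript)
2. x = (31*33 + 1) mod 40 = 24 (consistent with the transcript)
3. x = (31*24 + 1) mod 40 = 25 (exactly as logged)
4. x = (31*25 + 1) mod 40 = 16 (verified)
5. x = (31*16 + 1) mod 40 = 17 (agrees with the transcript)
6. x = (31*17 + 1) mod 40 = 8 (matches)
7. x = (31*8 + 1) mod 40 = 9 (agrees with the transcript)
8. x = (31*9 + 1) mod 40 = 0 (confirmed correct)
9. x = (31*0 + 1) mod 40 = 1 (matches)
10. x = (31*1 + 1) mod 40 = 32 (checks out)
11. x = (31*32 + 1) mod 40 = 33 (checks out)
12. x = (31*33 + 1) mod 40 = 24 (consistent with the transcript)
13. x = (31*24 + 1) mod 40 = 25 (exactly as logged)
14. x = (31*25 + 1) mod 40 = 16 (in agreement)
15. x = (31*16 + 1) mod 40 = 17 (matches)
16. x = (31*17 + 1) mod 40 = 8 (consistent with the transcript)
Each recorded entry agrees with the recomputation.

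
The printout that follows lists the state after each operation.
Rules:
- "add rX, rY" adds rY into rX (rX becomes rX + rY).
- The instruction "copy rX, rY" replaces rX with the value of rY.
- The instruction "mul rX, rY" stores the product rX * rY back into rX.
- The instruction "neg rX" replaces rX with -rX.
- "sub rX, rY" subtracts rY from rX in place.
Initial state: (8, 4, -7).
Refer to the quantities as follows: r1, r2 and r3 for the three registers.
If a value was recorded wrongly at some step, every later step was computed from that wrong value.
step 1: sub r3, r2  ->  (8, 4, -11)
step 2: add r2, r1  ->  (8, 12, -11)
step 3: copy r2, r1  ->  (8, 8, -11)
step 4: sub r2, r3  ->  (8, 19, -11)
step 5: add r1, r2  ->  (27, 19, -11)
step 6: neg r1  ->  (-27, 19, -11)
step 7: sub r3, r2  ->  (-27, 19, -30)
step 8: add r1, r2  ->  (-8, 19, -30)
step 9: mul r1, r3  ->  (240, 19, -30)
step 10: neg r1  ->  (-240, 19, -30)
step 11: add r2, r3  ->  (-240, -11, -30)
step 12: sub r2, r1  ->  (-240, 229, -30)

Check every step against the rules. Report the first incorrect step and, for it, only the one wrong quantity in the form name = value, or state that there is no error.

no error

1. r3 = -7 - 4 = -11 (checks out)
2. r2 = 4 + 8 = 12 (matches)
3. r2 = 8 (exactly as logged)
4. r2 = 8 - -11 = 19 (confirmed correct)
5. r1 = 8 + 19 = 27 (consistent with the printout)
6. r1 = -(27) = -27 (consistent with the printout)
7. r3 = -11 - 19 = -30 (confirmed correct)
8. r1 = -27 + 19 = -8 (checks out)
9. r1 = -8 * -30 = 240 (no discrepancy)
10. r1 = -(240) = -240 (agrees with the printout)
11. r2 = 19 + -30 = -11 (exactly as logged)
12. r2 = -11 - -240 = 229 (checks out)
All entries verified; no error found.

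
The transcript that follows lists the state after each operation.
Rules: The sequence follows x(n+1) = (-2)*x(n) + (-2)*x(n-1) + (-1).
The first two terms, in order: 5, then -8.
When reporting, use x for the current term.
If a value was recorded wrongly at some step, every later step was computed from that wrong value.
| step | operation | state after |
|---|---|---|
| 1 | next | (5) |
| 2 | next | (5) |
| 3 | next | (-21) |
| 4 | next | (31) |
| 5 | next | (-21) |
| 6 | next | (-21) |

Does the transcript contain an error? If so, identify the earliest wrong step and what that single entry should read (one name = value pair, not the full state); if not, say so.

1. x = -2*(-8) + (-2)*(5) + (-1) = 5 (matches)
2. x = -2*(5) + (-2)*(-8) + (-1) = 5 (consistent with the transcript)
3. x = -2*(5) + (-2)*(5) + (-1) = -21 (exactly as logged)
4. x = -2*(-21) + (-2)*(5) + (-1) = 31 (no discrepancy)
5. x = -2*(31) + (-2)*(-21) + (-1) = -21 (agrees with the transcript)
6. x = -2*(-21) + (-2)*(31) + (-1) = -21 (same as recorded)
The recomputation confirms every line.

no error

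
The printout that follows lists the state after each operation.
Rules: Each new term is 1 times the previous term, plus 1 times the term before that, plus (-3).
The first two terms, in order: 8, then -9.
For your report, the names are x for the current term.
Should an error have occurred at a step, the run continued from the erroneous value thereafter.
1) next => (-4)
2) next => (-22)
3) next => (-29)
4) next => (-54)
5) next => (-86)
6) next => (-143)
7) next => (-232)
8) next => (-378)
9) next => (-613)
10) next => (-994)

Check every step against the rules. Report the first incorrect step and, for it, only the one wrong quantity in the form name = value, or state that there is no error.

step 1: x = 1*(-9) + (1)*(8) + (-3) = -4 -> consistent with the printout
step 2: x = 1*(-4) + (1)*(-9) + (-3) = -16 -> the printout disagrees here
First incorrect step: 2; the correct value is x = -16.

step 2, x = -16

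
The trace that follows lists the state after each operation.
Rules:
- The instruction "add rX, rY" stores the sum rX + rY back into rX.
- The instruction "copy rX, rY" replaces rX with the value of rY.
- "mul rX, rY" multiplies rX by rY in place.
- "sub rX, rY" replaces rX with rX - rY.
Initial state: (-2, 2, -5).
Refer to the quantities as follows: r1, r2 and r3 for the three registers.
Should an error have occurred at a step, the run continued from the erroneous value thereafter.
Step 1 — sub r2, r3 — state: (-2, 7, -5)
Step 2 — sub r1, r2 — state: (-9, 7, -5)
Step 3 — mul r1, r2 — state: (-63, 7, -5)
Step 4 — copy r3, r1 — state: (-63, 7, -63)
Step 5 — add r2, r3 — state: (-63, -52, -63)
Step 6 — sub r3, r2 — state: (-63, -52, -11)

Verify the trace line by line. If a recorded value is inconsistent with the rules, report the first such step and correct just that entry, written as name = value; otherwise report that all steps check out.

step 5, r2 = -56

1. r2 = 2 - -5 = 7 (agrees with the trace)
2. r1 = -2 - 7 = -9 (verified)
3. r1 = -9 * 7 = -63 (agrees with the trace)
4. r3 = -63 (matches)
5. r2 = 7 + -63 = -56 (the trace has a different value)
The audit stops at step 5: the recorded entry is wrong and should be r2 = -56.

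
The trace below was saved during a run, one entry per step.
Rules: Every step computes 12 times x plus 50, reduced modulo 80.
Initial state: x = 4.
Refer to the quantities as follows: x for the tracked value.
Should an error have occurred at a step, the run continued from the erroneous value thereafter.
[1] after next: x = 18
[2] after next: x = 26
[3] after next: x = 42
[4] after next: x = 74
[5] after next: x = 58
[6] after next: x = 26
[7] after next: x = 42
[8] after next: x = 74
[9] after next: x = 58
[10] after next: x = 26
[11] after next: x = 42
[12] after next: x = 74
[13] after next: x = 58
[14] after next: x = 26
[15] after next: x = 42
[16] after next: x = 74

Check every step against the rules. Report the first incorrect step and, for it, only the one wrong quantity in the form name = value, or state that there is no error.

step 1: x = (12*4 + 50) mod 80 = 18 -> same as recorded
step 2: x = (12*18 + 50) mod 80 = 26 -> same as recorded
step 3: x = (12*26 + 50) mod 80 = 42 -> matches
step 4: x = (12*42 + 50) mod 80 = 74 -> exactly as logged
step 5: x = (12*74 + 50) mod 80 = 58 -> same as recorded
step 6: x = (12*58 + 50) mod 80 = 26 -> exactly as logged
step 7: x = (12*26 + 50) mod 80 = 42 -> same as recorded
step 8: x = (12*42 + 50) mod 80 = 74 -> verified
step 9: x = (12*74 + 50) mod 80 = 58 -> agrees with the trace
step 10: x = (12*58 + 50) mod 80 = 26 -> consistent with the trace
step 11: x = (12*26 + 50) mod 80 = 42 -> confirmed correct
step 12: x = (12*42 + 50) mod 80 = 74 -> in agreement
step 13: x = (12*74 + 50) mod 80 = 58 -> no discrepancy
step 14: x = (12*58 + 50) mod 80 = 26 -> no discrepancy
step 15: x = (12*26 + 50) mod 80 = 42 -> in agreement
step 16: x = (12*42 + 50) mod 80 = 74 -> exactly as logged
The recomputation confirms every line.

no error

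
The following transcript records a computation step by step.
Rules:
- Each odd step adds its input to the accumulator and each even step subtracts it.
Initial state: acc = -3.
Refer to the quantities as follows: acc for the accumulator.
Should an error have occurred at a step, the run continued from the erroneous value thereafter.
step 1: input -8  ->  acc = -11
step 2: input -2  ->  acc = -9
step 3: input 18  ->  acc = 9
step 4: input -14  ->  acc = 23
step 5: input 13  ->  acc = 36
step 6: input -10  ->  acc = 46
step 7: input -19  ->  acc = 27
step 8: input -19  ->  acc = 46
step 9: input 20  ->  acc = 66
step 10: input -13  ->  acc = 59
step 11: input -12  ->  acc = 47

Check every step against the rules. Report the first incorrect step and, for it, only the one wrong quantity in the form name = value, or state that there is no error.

step 10, acc = 79

Step 1: acc = -3 + -8 = -11 — consistent with the transcript.
Step 2: acc = -11 - -2 = -9 — in agreement.
Step 3: acc = -9 + 18 = 9 — verified.
Step 4: acc = 9 - -14 = 23 — consistent with the transcript.
Step 5: acc = 23 + 13 = 36 — agrees with the transcript.
Step 6: acc = 36 - -10 = 46 — no discrepancy.
Step 7: acc = 46 + -19 = 27 — consistent with the transcript.
Step 8: acc = 27 - -19 = 46 — confirmed correct.
Step 9: acc = 46 + 20 = 66 — agrees with the transcript.
Step 10: acc = 66 - -13 = 79 — the transcript has a different value.
First deviation found at step 10; the corrected entry is acc = 79.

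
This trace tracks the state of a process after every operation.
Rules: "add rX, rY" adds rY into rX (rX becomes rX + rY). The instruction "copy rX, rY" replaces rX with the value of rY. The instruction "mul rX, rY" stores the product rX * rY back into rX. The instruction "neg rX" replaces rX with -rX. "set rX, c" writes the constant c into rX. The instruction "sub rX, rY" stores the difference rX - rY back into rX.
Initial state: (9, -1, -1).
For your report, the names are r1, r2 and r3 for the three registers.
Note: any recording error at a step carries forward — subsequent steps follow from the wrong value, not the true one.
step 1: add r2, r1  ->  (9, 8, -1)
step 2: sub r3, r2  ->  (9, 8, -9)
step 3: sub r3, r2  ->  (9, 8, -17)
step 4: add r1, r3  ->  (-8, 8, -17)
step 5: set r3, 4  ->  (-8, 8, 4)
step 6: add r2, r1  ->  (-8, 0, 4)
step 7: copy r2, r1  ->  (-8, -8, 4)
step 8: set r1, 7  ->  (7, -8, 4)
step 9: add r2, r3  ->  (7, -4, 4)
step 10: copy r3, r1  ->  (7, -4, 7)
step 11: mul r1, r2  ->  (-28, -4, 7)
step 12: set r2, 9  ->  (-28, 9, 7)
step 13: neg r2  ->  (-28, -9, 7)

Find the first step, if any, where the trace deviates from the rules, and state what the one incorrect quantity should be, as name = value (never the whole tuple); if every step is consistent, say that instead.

Recomputing the run from the initial state:
step 1: r1 = 9, r2 = 8, r3 = -1
step 2: r1 = 9, r2 = 8, r3 = -9
step 3: r1 = 9, r2 = 8, r3 = -17
step 4: r1 = -8, r2 = 8, r3 = -17
step 5: r1 = -8, r2 = 8, r3 = 4
step 6: r1 = -8, r2 = 0, r3 = 4
step 7: r1 = -8, r2 = -8, r3 = 4
step 8: r1 = 7, r2 = -8, r3 = 4
step 9: r1 = 7, r2 = -4, r3 = 4
step 10: r1 = 7, r2 = -4, r3 = 7
step 11: r1 = -28, r2 = -4, r3 = 7
step 12: r1 = -28, r2 = 9, r3 = 7
step 13: r1 = -28, r2 = -9, r3 = 7
This matches the trace at every step.

no error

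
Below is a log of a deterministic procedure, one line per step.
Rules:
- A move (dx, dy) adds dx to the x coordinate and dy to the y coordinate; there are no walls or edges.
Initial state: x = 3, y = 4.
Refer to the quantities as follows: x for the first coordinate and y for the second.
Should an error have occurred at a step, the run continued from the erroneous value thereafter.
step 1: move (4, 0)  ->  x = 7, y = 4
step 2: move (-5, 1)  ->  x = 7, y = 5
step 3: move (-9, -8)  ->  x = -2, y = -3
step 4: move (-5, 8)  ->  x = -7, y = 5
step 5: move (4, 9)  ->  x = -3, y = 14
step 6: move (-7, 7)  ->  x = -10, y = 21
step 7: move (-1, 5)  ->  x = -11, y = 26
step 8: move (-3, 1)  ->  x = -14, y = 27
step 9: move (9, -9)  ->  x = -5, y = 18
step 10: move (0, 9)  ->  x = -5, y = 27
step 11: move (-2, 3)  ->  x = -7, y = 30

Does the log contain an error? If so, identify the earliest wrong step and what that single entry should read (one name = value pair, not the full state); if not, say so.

step 1: x = 3 + (4) = 7, y = 4 + (0) = 4 -> exactly as logged
step 2: x = 7 + (-5) = 2, y = 4 + (1) = 5 -> first mismatch against the log
First incorrect step: 2; the correct value is x = 2.

step 2, x = 2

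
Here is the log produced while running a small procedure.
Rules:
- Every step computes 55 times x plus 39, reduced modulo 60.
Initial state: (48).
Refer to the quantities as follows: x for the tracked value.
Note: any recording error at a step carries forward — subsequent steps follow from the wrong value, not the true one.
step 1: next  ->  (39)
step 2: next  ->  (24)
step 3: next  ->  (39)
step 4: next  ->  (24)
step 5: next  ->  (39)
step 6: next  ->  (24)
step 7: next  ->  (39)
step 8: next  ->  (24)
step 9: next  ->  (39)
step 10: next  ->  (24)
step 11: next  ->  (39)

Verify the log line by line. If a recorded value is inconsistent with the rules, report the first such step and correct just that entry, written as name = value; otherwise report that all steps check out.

Recomputing the run from the initial state:
step 1: x = 39
step 2: x = 24
step 3: x = 39
step 4: x = 24
step 5: x = 39
step 6: x = 24
step 7: x = 39
step 8: x = 24
step 9: x = 39
step 10: x = 24
step 11: x = 39
This matches the log at every step.

no error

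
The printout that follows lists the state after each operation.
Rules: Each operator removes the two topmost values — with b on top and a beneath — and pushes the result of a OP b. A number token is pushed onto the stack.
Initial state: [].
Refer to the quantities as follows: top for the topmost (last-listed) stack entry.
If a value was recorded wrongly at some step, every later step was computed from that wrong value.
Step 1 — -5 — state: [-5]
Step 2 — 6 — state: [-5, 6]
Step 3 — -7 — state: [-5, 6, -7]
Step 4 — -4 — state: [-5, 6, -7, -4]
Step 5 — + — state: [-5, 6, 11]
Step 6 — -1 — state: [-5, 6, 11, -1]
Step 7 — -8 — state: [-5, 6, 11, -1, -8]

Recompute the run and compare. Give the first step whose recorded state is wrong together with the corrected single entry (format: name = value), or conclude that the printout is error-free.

step 5, top = -11

Recomputing the run from the initial state:
step 1: [-5]
step 2: [-5, 6]
step 3: [-5, 6, -7]
step 4: [-5, 6, -7, -4]
step 5: [-5, 6, -11]
step 6: [-5, 6, -11, -1]
step 7: [-5, 6, -11, -1, -8]
The first disagreement with the printout is at step 5, where the value should be top = -11.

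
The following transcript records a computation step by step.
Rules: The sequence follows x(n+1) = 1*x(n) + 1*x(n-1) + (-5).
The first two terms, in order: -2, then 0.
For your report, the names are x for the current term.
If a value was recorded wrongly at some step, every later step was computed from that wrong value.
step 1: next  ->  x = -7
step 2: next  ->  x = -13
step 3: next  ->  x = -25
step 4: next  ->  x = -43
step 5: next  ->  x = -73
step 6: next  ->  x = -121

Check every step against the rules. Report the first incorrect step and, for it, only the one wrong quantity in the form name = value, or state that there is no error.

step 1: x = 1*(0) + (1)*(-2) + (-5) = -7 -> checks out
step 2: x = 1*(-7) + (1)*(0) + (-5) = -12 -> first mismatch against the transcript
Step 2 is the first one off; corrected, x = -12.

step 2, x = -12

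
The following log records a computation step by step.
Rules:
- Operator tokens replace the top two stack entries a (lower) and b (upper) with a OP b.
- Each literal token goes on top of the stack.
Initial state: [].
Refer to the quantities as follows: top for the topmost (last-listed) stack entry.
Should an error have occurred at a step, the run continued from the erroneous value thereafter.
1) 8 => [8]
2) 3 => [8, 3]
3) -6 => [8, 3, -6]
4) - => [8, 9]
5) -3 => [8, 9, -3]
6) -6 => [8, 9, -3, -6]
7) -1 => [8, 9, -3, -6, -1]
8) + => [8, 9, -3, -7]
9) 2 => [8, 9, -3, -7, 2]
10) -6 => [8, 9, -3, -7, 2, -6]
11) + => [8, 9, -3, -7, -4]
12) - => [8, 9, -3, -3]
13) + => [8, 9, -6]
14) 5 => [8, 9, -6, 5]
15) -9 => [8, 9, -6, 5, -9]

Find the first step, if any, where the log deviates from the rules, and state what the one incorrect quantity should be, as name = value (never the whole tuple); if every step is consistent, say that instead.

no error

Recomputing the run from the initial state:
step 1: [8]
step 2: [8, 3]
step 3: [8, 3, -6]
step 4: [8, 9]
step 5: [8, 9, -3]
step 6: [8, 9, -3, -6]
step 7: [8, 9, -3, -6, -1]
step 8: [8, 9, -3, -7]
step 9: [8, 9, -3, -7, 2]
step 10: [8, 9, -3, -7, 2, -6]
step 11: [8, 9, -3, -7, -4]
step 12: [8, 9, -3, -3]
step 13: [8, 9, -6]
step 14: [8, 9, -6, 5]
step 15: [8, 9, -6, 5, -9]
This matches the log at every step.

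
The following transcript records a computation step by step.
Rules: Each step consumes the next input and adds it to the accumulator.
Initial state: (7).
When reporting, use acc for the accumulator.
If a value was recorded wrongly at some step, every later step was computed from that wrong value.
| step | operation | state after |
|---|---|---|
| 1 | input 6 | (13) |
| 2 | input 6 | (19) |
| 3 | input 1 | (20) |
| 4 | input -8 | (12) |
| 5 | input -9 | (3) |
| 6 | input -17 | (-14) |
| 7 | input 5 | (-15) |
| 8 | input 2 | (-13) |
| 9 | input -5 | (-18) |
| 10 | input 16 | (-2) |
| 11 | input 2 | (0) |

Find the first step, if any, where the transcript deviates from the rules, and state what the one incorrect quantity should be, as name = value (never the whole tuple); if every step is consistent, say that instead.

step 7, acc = -9

Recomputing the run from the initial state:
step 1: acc = 13
step 2: acc = 19
step 3: acc = 20
step 4: acc = 12
step 5: acc = 3
step 6: acc = -14
step 7: acc = -9
step 8: acc = -7
step 9: acc = -12
step 10: acc = 4
step 11: acc = 6
The first disagreement with the transcript is at step 7, where the value should be acc = -9.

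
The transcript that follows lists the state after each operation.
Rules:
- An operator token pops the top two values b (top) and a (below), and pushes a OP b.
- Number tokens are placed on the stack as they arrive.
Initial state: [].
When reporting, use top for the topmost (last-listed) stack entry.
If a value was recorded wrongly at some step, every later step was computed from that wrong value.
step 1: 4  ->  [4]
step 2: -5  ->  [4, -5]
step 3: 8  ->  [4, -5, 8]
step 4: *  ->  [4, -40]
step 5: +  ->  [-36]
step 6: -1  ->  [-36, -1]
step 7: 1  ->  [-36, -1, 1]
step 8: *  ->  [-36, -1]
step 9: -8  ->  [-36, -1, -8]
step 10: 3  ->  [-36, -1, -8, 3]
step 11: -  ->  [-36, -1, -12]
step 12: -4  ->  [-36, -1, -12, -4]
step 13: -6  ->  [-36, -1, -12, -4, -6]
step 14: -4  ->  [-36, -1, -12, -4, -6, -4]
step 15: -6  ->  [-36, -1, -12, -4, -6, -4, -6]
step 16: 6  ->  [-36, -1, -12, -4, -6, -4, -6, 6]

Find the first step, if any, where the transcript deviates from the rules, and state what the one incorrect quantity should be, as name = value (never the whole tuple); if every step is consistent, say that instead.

1. push 4: top = 4 (exactly as logged)
2. push -5: top = -5 (checks out)
3. push 8: top = 8 (in agreement)
4. -5 * 8 = -40 (confirmed correct)
5. 4 + -40 = -36 (matches)
6. push -1: top = -1 (same as recorded)
7. push 1: top = 1 (matches)
8. -1 * 1 = -1 (same as recorded)
9. push -8: top = -8 (same as recorded)
10. push 3: top = 3 (verified)
11. -8 - 3 = -11 (this is not what the transcript shows)
First deviation found at step 11; the corrected entry is top = -11.

step 11, top = -11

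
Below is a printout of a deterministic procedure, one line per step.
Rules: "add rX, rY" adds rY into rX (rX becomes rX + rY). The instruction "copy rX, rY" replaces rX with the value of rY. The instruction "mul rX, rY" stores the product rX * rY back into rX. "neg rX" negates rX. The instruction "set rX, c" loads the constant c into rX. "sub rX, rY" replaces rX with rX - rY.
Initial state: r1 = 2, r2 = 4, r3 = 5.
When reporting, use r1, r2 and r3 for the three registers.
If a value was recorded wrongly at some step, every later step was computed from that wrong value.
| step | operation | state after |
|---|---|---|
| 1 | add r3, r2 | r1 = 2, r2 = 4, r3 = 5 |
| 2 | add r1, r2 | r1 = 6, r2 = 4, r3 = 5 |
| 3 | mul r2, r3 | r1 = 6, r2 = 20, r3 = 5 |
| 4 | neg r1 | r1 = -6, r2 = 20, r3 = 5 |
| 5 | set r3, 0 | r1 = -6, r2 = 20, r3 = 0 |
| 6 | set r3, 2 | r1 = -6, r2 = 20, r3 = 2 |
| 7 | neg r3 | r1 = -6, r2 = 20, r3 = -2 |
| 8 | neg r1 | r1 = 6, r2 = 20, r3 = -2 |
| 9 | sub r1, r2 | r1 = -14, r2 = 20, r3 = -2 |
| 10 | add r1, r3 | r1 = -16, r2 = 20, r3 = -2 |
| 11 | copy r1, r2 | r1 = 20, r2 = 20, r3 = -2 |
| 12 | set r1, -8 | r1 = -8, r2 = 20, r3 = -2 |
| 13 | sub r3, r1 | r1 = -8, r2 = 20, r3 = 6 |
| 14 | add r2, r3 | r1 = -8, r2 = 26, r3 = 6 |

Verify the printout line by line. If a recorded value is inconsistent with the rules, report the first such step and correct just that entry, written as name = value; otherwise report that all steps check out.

Step 1: r3 = 5 + 4 = 9 — the recorded entry deviates here.
First deviation found at step 1; the corrected entry is r3 = 9.

step 1, r3 = 9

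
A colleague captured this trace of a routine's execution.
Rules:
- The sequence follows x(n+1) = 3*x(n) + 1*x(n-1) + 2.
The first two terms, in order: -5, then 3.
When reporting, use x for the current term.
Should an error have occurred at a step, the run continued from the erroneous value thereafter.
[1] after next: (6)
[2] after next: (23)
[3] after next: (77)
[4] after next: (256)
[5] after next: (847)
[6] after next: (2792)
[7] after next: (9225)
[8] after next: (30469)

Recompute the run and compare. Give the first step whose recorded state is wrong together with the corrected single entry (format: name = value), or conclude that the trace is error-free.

Step 1: x = 3*(3) + (1)*(-5) + (2) = 6 — same as recorded.
Step 2: x = 3*(6) + (1)*(3) + (2) = 23 — matches.
Step 3: x = 3*(23) + (1)*(6) + (2) = 77 — confirmed correct.
Step 4: x = 3*(77) + (1)*(23) + (2) = 256 — same as recorded.
Step 5: x = 3*(256) + (1)*(77) + (2) = 847 — same as recorded.
Step 6: x = 3*(847) + (1)*(256) + (2) = 2799 — a discrepancy with the trace.
Step 6 is the first one off; corrected, x = 2799.

step 6, x = 2799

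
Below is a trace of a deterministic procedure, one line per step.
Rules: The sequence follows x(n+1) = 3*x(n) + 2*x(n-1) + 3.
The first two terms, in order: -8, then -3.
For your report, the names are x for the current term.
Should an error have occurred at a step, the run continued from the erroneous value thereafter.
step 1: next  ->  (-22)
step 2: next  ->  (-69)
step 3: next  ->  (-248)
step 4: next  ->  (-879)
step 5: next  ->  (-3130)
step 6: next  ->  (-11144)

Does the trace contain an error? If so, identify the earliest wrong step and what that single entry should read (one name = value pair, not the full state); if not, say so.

step 6, x = -11145

1. x = 3*(-3) + (2)*(-8) + (3) = -22 (consistent with the trace)
2. x = 3*(-22) + (2)*(-3) + (3) = -69 (verified)
3. x = 3*(-69) + (2)*(-22) + (3) = -248 (no discrepancy)
4. x = 3*(-248) + (2)*(-69) + (3) = -879 (same as recorded)
5. x = 3*(-879) + (2)*(-248) + (3) = -3130 (no discrepancy)
6. x = 3*(-3130) + (2)*(-879) + (3) = -11145 (first mismatch against the trace)
Step 6 is the first one off; corrected, x = -11145.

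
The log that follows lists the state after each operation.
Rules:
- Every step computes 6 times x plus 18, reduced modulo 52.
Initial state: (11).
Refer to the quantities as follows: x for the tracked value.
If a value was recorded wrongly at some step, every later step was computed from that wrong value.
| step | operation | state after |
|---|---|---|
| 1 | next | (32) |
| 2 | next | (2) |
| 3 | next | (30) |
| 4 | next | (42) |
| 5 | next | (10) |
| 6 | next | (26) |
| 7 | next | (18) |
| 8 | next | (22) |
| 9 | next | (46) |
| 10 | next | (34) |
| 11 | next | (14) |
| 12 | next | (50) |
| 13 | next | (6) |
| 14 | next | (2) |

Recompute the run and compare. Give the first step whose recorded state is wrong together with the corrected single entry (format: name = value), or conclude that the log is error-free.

Step 1: x = (6*11 + 18) mod 52 = 32 — exactly as logged.
Step 2: x = (6*32 + 18) mod 52 = 2 — consistent with the log.
Step 3: x = (6*2 + 18) mod 52 = 30 — confirmed correct.
Step 4: x = (6*30 + 18) mod 52 = 42 — verified.
Step 5: x = (6*42 + 18) mod 52 = 10 — matches.
Step 6: x = (6*10 + 18) mod 52 = 26 — in agreement.
Step 7: x = (6*26 + 18) mod 52 = 18 — same as recorded.
Step 8: x = (6*18 + 18) mod 52 = 22 — same as recorded.
Step 9: x = (6*22 + 18) mod 52 = 46 — exactly as logged.
Step 10: x = (6*46 + 18) mod 52 = 34 — matches.
Step 11: x = (6*34 + 18) mod 52 = 14 — confirmed correct.
Step 12: x = (6*14 + 18) mod 52 = 50 — consistent with the log.
Step 13: x = (6*50 + 18) mod 52 = 6 — no discrepancy.
Step 14: x = (6*6 + 18) mod 52 = 2 — matches.
The recomputation confirms every line.

no error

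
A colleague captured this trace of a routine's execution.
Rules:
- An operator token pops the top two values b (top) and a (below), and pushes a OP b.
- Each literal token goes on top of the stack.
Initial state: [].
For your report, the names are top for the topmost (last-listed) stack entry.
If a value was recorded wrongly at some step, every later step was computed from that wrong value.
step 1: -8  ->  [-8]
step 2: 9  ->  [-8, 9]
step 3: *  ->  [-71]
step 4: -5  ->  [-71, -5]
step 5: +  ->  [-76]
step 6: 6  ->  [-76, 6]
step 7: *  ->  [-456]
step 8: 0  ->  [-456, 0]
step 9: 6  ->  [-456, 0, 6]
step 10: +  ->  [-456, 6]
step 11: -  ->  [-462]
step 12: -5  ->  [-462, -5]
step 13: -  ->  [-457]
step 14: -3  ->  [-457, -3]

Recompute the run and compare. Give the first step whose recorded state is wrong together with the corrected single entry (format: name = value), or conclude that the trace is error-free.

step 3, top = -72

Step 1: push -8: top = -8 — confirmed correct.
Step 2: push 9: top = 9 — in agreement.
Step 3: -8 * 9 = -72 — first mismatch against the trace.
First incorrect step: 3; the correct value is top = -72.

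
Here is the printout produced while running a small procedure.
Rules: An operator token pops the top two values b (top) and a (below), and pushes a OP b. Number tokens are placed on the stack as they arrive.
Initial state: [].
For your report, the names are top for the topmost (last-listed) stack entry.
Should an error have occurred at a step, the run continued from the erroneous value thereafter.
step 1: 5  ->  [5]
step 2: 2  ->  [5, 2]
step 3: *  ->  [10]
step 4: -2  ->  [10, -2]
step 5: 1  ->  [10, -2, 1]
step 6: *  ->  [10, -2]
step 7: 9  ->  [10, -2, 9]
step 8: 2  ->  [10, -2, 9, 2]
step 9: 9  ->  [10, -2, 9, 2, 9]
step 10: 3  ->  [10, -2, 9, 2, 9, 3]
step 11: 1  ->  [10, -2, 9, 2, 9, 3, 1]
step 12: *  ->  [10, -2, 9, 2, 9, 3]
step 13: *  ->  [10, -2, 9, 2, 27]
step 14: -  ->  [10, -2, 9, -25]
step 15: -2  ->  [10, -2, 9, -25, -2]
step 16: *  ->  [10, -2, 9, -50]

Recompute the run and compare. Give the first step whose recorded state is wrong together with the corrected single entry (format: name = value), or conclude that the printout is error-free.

Step 1: push 5: top = 5 — checks out.
Step 2: push 2: top = 2 — checks out.
Step 3: 5 * 2 = 10 — same as recorded.
Step 4: push -2: top = -2 — verified.
Step 5: push 1: top = 1 — same as recorded.
Step 6: -2 * 1 = -2 — matches.
Step 7: push 9: top = 9 — exactly as logged.
Step 8: push 2: top = 2 — agrees with the printout.
Step 9: push 9: top = 9 — same as recorded.
Step 10: push 3: top = 3 — consistent with the printout.
Step 11: push 1: top = 1 — matches.
Step 12: 3 * 1 = 3 — no discrepancy.
Step 13: 9 * 3 = 27 — matches.
Step 14: 2 - 27 = -25 — exactly as logged.
Step 15: push -2: top = -2 — confirmed correct.
Step 16: -25 * -2 = 50 — this is not what the printout shows.
Step 16 is the first one off; corrected, top = 50.

step 16, top = 50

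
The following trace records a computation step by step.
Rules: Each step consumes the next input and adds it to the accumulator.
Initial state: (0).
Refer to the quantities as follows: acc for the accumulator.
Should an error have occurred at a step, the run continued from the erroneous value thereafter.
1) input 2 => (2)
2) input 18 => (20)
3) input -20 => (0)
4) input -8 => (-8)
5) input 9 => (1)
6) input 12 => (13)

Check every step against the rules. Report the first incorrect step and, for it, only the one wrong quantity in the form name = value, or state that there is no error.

no error

1. acc = 0 + 2 = 2 (confirmed correct)
2. acc = 2 + 18 = 20 (exactly as logged)
3. acc = 20 + -20 = 0 (matches)
4. acc = 0 + -8 = -8 (in agreement)
5. acc = -8 + 9 = 1 (no discrepancy)
6. acc = 1 + 12 = 13 (in agreement)
The recomputation confirms every line.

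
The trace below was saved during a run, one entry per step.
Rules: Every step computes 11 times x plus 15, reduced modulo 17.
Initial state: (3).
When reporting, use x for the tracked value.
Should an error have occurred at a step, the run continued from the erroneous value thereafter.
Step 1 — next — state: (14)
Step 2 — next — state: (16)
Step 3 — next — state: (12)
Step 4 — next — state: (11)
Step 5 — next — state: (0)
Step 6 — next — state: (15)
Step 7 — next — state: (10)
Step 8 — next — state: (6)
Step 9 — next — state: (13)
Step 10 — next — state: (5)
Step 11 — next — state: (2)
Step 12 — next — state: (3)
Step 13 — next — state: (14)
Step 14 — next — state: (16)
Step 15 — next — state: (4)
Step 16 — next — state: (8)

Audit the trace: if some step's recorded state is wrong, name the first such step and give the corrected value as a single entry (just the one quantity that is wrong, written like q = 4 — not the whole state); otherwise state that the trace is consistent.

Recomputing the run from the initial state:
step 1: x = 14
step 2: x = 16
step 3: x = 4
step 4: x = 8
step 5: x = 1
step 6: x = 9
step 7: x = 12
step 8: x = 11
step 9: x = 0
step 10: x = 15
step 11: x = 10
step 12: x = 6
step 13: x = 13
step 14: x = 5
step 15: x = 2
step 16: x = 3
The first disagreement with the trace is at step 3, where the value should be x = 4.

step 3, x = 4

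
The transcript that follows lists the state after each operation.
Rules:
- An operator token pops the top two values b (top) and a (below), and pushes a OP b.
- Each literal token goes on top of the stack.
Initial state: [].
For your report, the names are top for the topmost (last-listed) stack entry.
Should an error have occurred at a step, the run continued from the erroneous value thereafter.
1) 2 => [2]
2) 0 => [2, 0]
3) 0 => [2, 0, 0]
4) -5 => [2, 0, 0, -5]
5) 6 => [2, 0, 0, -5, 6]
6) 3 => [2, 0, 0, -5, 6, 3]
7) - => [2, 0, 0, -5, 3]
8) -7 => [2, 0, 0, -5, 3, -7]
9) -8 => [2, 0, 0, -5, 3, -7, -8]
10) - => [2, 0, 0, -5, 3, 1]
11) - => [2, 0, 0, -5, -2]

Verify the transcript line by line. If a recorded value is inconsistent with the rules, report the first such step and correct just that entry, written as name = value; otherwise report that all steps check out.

Recomputing the run from the initial state:
step 1: [2]
step 2: [2, 0]
step 3: [2, 0, 0]
step 4: [2, 0, 0, -5]
step 5: [2, 0, 0, -5, 6]
step 6: [2, 0, 0, -5, 6, 3]
step 7: [2, 0, 0, -5, 3]
step 8: [2, 0, 0, -5, 3, -7]
step 9: [2, 0, 0, -5, 3, -7, -8]
step 10: [2, 0, 0, -5, 3, 1]
step 11: [2, 0, 0, -5, 2]
The first disagreement with the transcript is at step 11, where the value should be top = 2.

step 11, top = 2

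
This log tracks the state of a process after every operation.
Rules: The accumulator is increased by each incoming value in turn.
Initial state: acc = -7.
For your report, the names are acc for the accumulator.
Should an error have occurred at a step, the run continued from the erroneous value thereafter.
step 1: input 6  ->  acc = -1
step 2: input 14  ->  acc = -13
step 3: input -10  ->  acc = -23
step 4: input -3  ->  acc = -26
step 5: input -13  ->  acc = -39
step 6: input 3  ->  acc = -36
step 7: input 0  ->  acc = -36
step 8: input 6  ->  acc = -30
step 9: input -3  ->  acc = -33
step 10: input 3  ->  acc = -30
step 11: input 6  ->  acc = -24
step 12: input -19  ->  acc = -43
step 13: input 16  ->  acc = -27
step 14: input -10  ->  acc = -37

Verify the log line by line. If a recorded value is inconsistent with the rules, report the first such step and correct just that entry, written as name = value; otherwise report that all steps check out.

1. acc = -7 + 6 = -1 (in agreement)
2. acc = -1 + 14 = 13 (the entry is off here)
First incorrect step: 2; the correct value is acc = 13.

step 2, acc = 13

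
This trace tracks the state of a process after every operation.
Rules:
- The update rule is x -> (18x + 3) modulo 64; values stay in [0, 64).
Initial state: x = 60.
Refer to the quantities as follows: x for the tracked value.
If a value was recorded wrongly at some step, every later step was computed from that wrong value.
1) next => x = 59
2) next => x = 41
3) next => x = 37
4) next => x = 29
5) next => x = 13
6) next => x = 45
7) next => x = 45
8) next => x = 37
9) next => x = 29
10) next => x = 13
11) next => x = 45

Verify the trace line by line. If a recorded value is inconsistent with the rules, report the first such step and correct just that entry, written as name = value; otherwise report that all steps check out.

Step 1: x = (18*60 + 3) mod 64 = 59 — matches.
Step 2: x = (18*59 + 3) mod 64 = 41 — in agreement.
Step 3: x = (18*41 + 3) mod 64 = 37 — verified.
Step 4: x = (18*37 + 3) mod 64 = 29 — same as recorded.
Step 5: x = (18*29 + 3) mod 64 = 13 — agrees with the trace.
Step 6: x = (18*13 + 3) mod 64 = 45 — in agreement.
Step 7: x = (18*45 + 3) mod 64 = 45 — verified.
Step 8: x = (18*45 + 3) mod 64 = 45 — not what was recorded.
First deviation found at step 8; the corrected entry is x = 45.

step 8, x = 45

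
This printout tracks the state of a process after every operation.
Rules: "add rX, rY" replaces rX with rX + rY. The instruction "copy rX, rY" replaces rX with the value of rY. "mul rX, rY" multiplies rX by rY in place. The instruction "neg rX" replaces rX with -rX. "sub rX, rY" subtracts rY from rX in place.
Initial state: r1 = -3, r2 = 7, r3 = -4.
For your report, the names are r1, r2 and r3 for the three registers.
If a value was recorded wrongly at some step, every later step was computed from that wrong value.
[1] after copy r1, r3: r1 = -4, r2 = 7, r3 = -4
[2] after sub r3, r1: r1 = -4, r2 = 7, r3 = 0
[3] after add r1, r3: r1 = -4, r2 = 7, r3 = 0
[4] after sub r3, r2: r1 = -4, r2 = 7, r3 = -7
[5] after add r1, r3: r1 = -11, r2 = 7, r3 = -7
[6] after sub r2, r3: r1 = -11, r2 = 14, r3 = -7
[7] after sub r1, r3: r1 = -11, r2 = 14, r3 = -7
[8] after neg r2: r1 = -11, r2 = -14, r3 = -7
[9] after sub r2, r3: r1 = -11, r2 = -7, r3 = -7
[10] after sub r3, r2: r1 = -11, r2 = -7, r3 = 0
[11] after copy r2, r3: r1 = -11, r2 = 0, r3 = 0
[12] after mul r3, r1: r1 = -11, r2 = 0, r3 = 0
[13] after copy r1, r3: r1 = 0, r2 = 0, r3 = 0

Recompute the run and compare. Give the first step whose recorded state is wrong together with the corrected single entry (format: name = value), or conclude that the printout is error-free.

Recomputing the run from the initial state:
step 1: r1 = -4, r2 = 7, r3 = -4
step 2: r1 = -4, r2 = 7, r3 = 0
step 3: r1 = -4, r2 = 7, r3 = 0
step 4: r1 = -4, r2 = 7, r3 = -7
step 5: r1 = -11, r2 = 7, r3 = -7
step 6: r1 = -11, r2 = 14, r3 = -7
step 7: r1 = -4, r2 = 14, r3 = -7
step 8: r1 = -4, r2 = -14, r3 = -7
step 9: r1 = -4, r2 = -7, r3 = -7
step 10: r1 = -4, r2 = -7, r3 = 0
step 11: r1 = -4, r2 = 0, r3 = 0
step 12: r1 = -4, r2 = 0, r3 = 0
step 13: r1 = 0, r2 = 0, r3 = 0
The first disagreement with the printout is at step 7, where the value should be r1 = -4.

step 7, r1 = -4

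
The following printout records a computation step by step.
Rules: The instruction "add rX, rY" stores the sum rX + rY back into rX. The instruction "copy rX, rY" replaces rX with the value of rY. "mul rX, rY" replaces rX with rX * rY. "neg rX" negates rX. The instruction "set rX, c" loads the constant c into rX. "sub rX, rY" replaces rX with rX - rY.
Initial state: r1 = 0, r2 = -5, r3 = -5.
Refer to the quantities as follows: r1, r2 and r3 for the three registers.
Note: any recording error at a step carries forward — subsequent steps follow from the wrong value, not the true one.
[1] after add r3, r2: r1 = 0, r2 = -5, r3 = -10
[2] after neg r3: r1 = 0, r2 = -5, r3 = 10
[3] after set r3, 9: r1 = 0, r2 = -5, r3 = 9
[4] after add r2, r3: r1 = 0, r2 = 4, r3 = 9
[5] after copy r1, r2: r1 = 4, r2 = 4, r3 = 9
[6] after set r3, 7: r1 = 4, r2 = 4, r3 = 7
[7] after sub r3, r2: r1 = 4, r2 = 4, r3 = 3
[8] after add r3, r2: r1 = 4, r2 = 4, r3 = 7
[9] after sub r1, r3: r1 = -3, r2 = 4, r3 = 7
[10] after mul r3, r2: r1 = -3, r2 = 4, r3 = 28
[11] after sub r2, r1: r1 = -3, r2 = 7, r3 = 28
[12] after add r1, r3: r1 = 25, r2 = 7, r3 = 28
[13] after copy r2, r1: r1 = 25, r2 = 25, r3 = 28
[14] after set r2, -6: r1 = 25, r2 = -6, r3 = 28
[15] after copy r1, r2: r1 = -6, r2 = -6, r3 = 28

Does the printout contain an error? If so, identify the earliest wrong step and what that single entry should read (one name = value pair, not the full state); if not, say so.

no error

1. r3 = -5 + -5 = -10 (matches)
2. r3 = -(-10) = 10 (matches)
3. r3 = 9 (confirmed correct)
4. r2 = -5 + 9 = 4 (in agreement)
5. r1 = 4 (confirmed correct)
6. r3 = 7 (agrees with the printout)
7. r3 = 7 - 4 = 3 (consistent with the printout)
8. r3 = 3 + 4 = 7 (consistent with the printout)
9. r1 = 4 - 7 = -3 (consistent with the printout)
10. r3 = 7 * 4 = 28 (exactly as logged)
11. r2 = 4 - -3 = 7 (agrees with the printout)
12. r1 = -3 + 28 = 25 (confirmed correct)
13. r2 = 25 (confirmed correct)
14. r2 = -6 (verified)
15. r1 = -6 (verified)
All steps check out; nothing to correct.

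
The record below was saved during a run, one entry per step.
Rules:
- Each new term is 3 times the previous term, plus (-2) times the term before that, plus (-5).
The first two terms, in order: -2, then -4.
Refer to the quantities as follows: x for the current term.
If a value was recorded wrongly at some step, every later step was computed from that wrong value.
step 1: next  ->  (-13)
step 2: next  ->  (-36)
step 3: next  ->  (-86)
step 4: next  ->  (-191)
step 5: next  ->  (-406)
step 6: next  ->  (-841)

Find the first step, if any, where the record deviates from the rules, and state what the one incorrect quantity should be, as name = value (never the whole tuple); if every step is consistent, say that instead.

step 1: x = 3*(-4) + (-2)*(-2) + (-5) = -13 -> consistent with the record
step 2: x = 3*(-13) + (-2)*(-4) + (-5) = -36 -> consistent with the record
step 3: x = 3*(-36) + (-2)*(-13) + (-5) = -87 -> the recorded entry deviates here
So the first discrepancy is step 3, where the right value is x = -87.

step 3, x = -87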